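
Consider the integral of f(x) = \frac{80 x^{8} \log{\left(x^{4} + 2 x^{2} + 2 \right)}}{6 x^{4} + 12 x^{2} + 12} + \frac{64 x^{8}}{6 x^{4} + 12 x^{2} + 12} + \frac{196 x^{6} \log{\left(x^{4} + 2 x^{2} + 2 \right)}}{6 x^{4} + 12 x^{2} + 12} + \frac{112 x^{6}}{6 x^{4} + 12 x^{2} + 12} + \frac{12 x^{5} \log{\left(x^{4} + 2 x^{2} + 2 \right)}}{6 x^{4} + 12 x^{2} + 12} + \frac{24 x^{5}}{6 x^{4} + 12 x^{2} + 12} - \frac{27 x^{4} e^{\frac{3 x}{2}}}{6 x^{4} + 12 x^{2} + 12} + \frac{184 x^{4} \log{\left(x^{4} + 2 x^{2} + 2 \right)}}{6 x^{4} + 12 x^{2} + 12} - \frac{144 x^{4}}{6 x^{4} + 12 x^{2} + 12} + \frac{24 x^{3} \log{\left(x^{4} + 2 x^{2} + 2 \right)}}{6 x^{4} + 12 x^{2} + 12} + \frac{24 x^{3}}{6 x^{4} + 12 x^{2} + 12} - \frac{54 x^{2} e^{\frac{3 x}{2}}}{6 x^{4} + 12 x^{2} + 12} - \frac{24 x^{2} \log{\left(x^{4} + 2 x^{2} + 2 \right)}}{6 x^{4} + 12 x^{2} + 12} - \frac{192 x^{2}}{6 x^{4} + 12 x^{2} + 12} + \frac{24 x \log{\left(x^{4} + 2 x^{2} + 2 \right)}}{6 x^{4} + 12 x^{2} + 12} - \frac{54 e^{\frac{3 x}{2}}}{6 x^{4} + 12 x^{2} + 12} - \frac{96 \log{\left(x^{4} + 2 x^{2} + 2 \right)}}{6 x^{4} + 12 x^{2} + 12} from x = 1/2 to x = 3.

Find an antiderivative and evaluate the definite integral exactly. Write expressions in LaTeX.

Integrate term by term and add the pieces.
F(x) = \frac{8 x^{5} \log{\left(x^{4} + 2 x^{2} + 2 \right)}}{3} + 2 x^{3} \log{\left(x^{4} + 2 x^{2} + 2 \right)} + x^{2} \log{\left(x^{4} + 2 x^{2} + 2 \right)} - 8 x \log{\left(x^{4} + 2 x^{2} + 2 \right)} - 3 e^{\frac{3 x}{2}} is an antiderivative of f.
Check: d/dx[\frac{8 x^{5} \log{\left(x^{4} + 2 x^{2} + 2 \right)}}{3} + 2 x^{3} \log{\left(x^{4} + 2 x^{2} + 2 \right)} + x^{2} \log{\left(x^{4} + 2 x^{2} + 2 \right)} - 8 x \log{\left(x^{4} + 2 x^{2} + 2 \right)} - 3 e^{\frac{3 x}{2}}] = \frac{80 x^{8} \log{\left(x^{4} + 2 x^{2} + 2 \right)} + 64 x^{8} + 196 x^{6} \log{\left(x^{4} + 2 x^{2} + 2 \right)} + 112 x^{6} + 12 x^{5} \log{\left(x^{4} + 2 x^{2} + 2 \right)} + 24 x^{5} - 27 x^{4} e^{\frac{3 x}{2}} + 184 x^{4} \log{\left(x^{4} + 2 x^{2} + 2 \right)} - 144 x^{4} + 24 x^{3} \log{\left(x^{4} + 2 x^{2} + 2 \right)} + 24 x^{3} - 54 x^{2} e^{\frac{3 x}{2}} - 24 x^{2} \log{\left(x^{4} + 2 x^{2} + 2 \right)} - 192 x^{2} + 24 x \log{\left(x^{4} + 2 x^{2} + 2 \right)} - 54 e^{\frac{3 x}{2}} - 96 \log{\left(x^{4} + 2 x^{2} + 2 \right)}}{6 x^{4} + 12 x^{2} + 12}, which equals f(x).
F(3) = - 3 e^{\frac{9}{2}} + 687 \log{\left(101 \right)}; F(1/2) = - 3 e^{\frac{3}{4}} - \frac{41 \log{\left(\frac{41}{16} \right)}}{12}.
Integral = F(3) - F(1/2) = - 3 e^{\frac{9}{2}} + \frac{41 \log{\left(\frac{41}{16} \right)}}{12} + 3 e^{\frac{3}{4}} + 687 \log{\left(101 \right)}.

Antiderivative: F(x) = \frac{8 x^{5} \log{\left(x^{4} + 2 x^{2} + 2 \right)}}{3} + 2 x^{3} \log{\left(x^{4} + 2 x^{2} + 2 \right)} + x^{2} \log{\left(x^{4} + 2 x^{2} + 2 \right)} - 8 x \log{\left(x^{4} + 2 x^{2} + 2 \right)} - 3 e^{\frac{3 x}{2}}; value = - 3 e^{\frac{9}{2}} + \frac{41 \log{\left(\frac{41}{16} \right)}}{12} + 3 e^{\frac{3}{4}} + 687 \log{\left(101 \right)}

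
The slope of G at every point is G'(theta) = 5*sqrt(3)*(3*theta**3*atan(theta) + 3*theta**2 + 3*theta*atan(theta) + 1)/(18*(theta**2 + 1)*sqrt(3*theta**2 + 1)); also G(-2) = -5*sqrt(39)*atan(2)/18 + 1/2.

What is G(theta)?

G(theta) = (5*sqrt(3)*sqrt(3*theta**2 + 1)*atan(theta) + 9)/18

G'(theta) has the shape u'v + uv' for u = 5*sqrt(theta**2 + 1/3)/6 and v = atan(theta) — it is the derivative of the product u*v.
A general antiderivative is 5*sqrt(theta**2 + 1/3)*atan(theta)/6 + C.
The condition gives C = -5*sqrt(39)*atan(2)/18 + 1/2 - (-5*sqrt(39)*atan(2)/18) = 1/2.
So G(theta) = (5*sqrt(3)*sqrt(3*theta**2 + 1)*atan(theta) + 9)/18.
Check: d/dtheta[(5*sqrt(3)*sqrt(3*theta**2 + 1)*atan(theta) + 9)/18] = (15*sqrt(3)*theta**3*atan(theta) + 15*sqrt(3)*theta**2 + 15*sqrt(3)*theta*atan(theta) + 5*sqrt(3))/(18*theta**2*sqrt(3*theta**2 + 1) + 18*sqrt(3*theta**2 + 1)), which equals G'(theta).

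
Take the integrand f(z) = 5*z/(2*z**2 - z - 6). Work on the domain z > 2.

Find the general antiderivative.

Factor the denominator ((z - 2)*(2*z + 3)) and decompose: f = 15/(7*(2*z + 3)) + 10/(7*(z - 2)); each piece integrates to a log, atan, or power term.
Check: d/dz[5*(4*log(z - 2) + 3*log(z + 3/2))/14] = 5*z/(2*z**2 - z - 6) = f(z).

F(z) = 5*(4*log(z - 2) + 3*log(z + 3/2))/14 + C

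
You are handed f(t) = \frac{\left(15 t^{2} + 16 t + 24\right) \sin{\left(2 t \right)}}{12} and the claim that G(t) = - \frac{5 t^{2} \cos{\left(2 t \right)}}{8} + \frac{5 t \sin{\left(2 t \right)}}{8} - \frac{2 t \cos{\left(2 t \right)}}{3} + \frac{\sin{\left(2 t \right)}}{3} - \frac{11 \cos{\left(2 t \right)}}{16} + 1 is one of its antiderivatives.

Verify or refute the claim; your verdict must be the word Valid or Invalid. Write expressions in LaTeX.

d/dt[G] = \frac{5 t^{2} \sin{\left(2 t \right)}}{4} + \frac{4 t \sin{\left(2 t \right)}}{3} + 2 \sin{\left(2 t \right)}
This equals f(t) exactly, so the claim holds.

Valid - differentiating G returns exactly f.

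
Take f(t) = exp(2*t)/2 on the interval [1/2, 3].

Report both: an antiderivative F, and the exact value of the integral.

A candidate is checked by its d/dt: the result must match f(t).
F(t) = exp(2*t)/4 is an antiderivative of f.
Check: d/dt[exp(2*t)/4] = exp(2*t)/2 = f(t).
F(3) = exp(6)/4; F(1/2) = exp(1)/4.
Integral = F(3) - F(1/2) = -exp(1)/4 + exp(6)/4.

Antiderivative: F(t) = exp(2*t)/4; value = -exp(1)/4 + exp(6)/4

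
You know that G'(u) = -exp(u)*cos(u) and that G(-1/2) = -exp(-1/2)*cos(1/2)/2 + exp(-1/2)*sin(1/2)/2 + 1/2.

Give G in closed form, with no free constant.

G(u) = -exp(u)*sin(u)/2 - exp(u)*cos(u)/2 + 1/2

For G(u) to be correct, d/du[G] must agree with the stated G'(u) identically.
A general antiderivative is -exp(u)*sin(u)/2 - exp(u)*cos(u)/2 + C.
The condition gives C = -exp(-1/2)*cos(1/2)/2 + exp(-1/2)*sin(1/2)/2 + 1/2 - (-exp(-1/2)*cos(1/2)/2 + exp(-1/2)*sin(1/2)/2) = 1/2.
So G(u) = -exp(u)*sin(u)/2 - exp(u)*cos(u)/2 + 1/2.
Check: d/du[-exp(u)*sin(u)/2 - exp(u)*cos(u)/2 + 1/2] = -exp(u)*cos(u) = G'(u).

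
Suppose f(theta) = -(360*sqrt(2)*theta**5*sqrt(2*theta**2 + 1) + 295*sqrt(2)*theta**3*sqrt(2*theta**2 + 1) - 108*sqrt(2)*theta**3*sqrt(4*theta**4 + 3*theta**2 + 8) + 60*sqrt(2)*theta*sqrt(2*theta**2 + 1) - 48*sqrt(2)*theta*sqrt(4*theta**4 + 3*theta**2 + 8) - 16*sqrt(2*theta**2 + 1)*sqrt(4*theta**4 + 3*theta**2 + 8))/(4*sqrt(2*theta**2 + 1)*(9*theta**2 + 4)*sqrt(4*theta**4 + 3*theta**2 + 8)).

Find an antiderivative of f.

Any candidate F(theta) must reproduce f(theta) exactly when differentiated.
Check: d/dtheta[3*sqrt(4*theta**2 + 2)/2 - 5*sqrt(2*theta**4 + 3*theta**2/2 + 4)/2 + 2*atan(3*theta/2)/3] = (-360*sqrt(2)*theta**5*sqrt(2*theta**2 + 1) - 295*sqrt(2)*theta**3*sqrt(2*theta**2 + 1) + 108*sqrt(2)*theta**3*sqrt(4*theta**4 + 3*theta**2 + 8) - 60*sqrt(2)*theta*sqrt(2*theta**2 + 1) + 48*sqrt(2)*theta*sqrt(4*theta**4 + 3*theta**2 + 8) + 16*sqrt(2*theta**2 + 1)*sqrt(4*theta**4 + 3*theta**2 + 8))/(36*theta**2*sqrt(2*theta**2 + 1)*sqrt(4*theta**4 + 3*theta**2 + 8) + 16*sqrt(2*theta**2 + 1)*sqrt(4*theta**4 + 3*theta**2 + 8)), which equals f(theta).

An antiderivative is F(theta) = 3*sqrt(4*theta**2 + 2)/2 - 5*sqrt(2*theta**4 + 3*theta**2/2 + 4)/2 + 2*atan(3*theta/2)/3.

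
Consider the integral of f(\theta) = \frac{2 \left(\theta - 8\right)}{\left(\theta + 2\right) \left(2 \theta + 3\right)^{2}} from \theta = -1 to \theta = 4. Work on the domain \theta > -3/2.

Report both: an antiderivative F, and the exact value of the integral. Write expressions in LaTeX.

Factor the denominator (\left(\theta + 2\right) \left(2 \theta + 3\right)^{2}) and decompose: f = \frac{40}{2 \theta + 3} - \frac{38}{\left(2 \theta + 3\right)^{2}} - \frac{20}{\theta + 2}; each piece integrates to a log, atan, or power term.
F(\theta) = 20 \log{\left(\theta + \frac{3}{2} \right)} - 20 \log{\left(\theta + 2 \right)} + \frac{19}{2 \theta + 3} is an antiderivative of f.
Check: d/d\theta[20 \log{\left(\theta + \frac{3}{2} \right)} - 20 \log{\left(\theta + 2 \right)} + \frac{19}{2 \theta + 3}] = \frac{2 \theta - 16}{4 \theta^{3} + 20 \theta^{2} + 33 \theta + 18}, which equals f(\theta).
F(4) = - 20 \log{\left(6 \right)} + \frac{19}{11} + 20 \log{\left(\frac{11}{2} \right)}; F(-1) = 19 - 20 \log{\left(2 \right)}.
Integral = F(4) - F(-1) = - 20 \log{\left(6 \right)} - \frac{190}{11} + 20 \log{\left(2 \right)} + 20 \log{\left(\frac{11}{2} \right)}.

Antiderivative: F(\theta) = 20 \log{\left(\theta + \frac{3}{2} \right)} - 20 \log{\left(\theta + 2 \right)} + \frac{19}{2 \theta + 3}; value = - 20 \log{\left(6 \right)} - \frac{190}{11} + 20 \log{\left(2 \right)} + 20 \log{\left(\frac{11}{2} \right)}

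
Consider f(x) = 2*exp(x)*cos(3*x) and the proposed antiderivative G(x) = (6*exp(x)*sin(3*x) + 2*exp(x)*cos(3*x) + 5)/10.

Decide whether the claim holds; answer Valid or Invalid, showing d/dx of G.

Valid: G'(x) = f(x).

d/dx[G] = 2*exp(x)*cos(3*x)
This equals f(x) exactly, so the claim holds.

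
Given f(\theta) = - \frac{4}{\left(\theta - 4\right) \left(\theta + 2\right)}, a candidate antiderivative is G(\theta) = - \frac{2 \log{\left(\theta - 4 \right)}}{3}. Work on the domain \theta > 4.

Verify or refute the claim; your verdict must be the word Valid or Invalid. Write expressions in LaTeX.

d/d\theta[G] = - \frac{2}{3 \theta - 12}
d/d\theta[G] - f(\theta) = - \frac{2}{3 \theta + 6} != 0.

Invalid: d/d\theta[G] - f = - \frac{2}{3 \theta + 6}, which is not 0.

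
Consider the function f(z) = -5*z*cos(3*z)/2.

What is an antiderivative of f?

Any candidate F(z) must reproduce f(z) exactly when differentiated.
Check: d/dz[-5*z*sin(3*z)/6 - 5*cos(3*z)/18] = -5*z*cos(3*z)/2 = f(z).

An antiderivative is F(z) = -5*z*sin(3*z)/6 - 5*cos(3*z)/18.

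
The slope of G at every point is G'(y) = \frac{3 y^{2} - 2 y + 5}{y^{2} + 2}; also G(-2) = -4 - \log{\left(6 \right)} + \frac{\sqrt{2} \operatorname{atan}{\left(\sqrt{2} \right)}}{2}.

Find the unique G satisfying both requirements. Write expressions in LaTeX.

G(y) = 3 y - \log{\left(y^{2} + 2 \right)} - \frac{\sqrt{2} \operatorname{atan}{\left(\frac{\sqrt{2} y}{2} \right)}}{2} + 2

The proposed G(y) is checked by its d/dy: the result must match the given G'(y).
A general antiderivative is 3 y - \log{\left(y^{2} + 2 \right)} - \frac{\sqrt{2} \operatorname{atan}{\left(\frac{\sqrt{2} y}{2} \right)}}{2} + C.
The condition gives C = -4 - \log{\left(6 \right)} + \frac{\sqrt{2} \operatorname{atan}{\left(\sqrt{2} \right)}}{2} - (-6 - \log{\left(6 \right)} + \frac{\sqrt{2} \operatorname{atan}{\left(\sqrt{2} \right)}}{2}) = 2.
So G(y) = 3 y - \log{\left(y^{2} + 2 \right)} - \frac{\sqrt{2} \operatorname{atan}{\left(\frac{\sqrt{2} y}{2} \right)}}{2} + 2.
Check: d/dy[3 y - \log{\left(y^{2} + 2 \right)} - \frac{\sqrt{2} \operatorname{atan}{\left(\frac{\sqrt{2} y}{2} \right)}}{2} + 2] = \frac{3 y^{2} - 2 y + 5}{y^{2} + 2} = G'(y).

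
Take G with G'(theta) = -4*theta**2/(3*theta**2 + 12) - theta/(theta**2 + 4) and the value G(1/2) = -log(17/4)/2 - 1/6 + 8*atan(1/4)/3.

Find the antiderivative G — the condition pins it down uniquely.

G(theta) = -4*theta/3 - log(theta**2 + 4)/2 + 8*atan(theta/2)/3 + 1/2

Integrate term by term and add the pieces.
A general antiderivative is -4*theta/3 - log(theta**2 + 4)/2 + 8*atan(theta/2)/3 + C.
The condition gives C = -log(17/4)/2 - 1/6 + 8*atan(1/4)/3 - (-log(17/4)/2 - 2/3 + 8*atan(1/4)/3) = 1/2.
So G(theta) = -4*theta/3 - log(theta**2 + 4)/2 + 8*atan(theta/2)/3 + 1/2.
Check: d/dtheta[-4*theta/3 - log(theta**2 + 4)/2 + 8*atan(theta/2)/3 + 1/2] = (-4*theta**2 - 3*theta)/(3*theta**2 + 12), which equals G'(theta).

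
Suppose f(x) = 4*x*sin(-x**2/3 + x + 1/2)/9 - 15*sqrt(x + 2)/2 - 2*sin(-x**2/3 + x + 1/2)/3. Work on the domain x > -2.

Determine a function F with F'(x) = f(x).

Integrate term by term and add the pieces.
Check: d/dx[-(15*x*sqrt(x + 2) + 30*sqrt(x + 2) - 2*cos(-x**2/3 + x + 1/2))/3] = (8*x*sqrt(x + 2)*sin(-x**2/3 + x + 1/2) - 135*x - 12*sqrt(x + 2)*sin(-x**2/3 + x + 1/2) - 270)/(18*sqrt(x + 2)), which equals f(x).

An antiderivative is F(x) = -(15*x*sqrt(x + 2) + 30*sqrt(x + 2) - 2*cos(-x**2/3 + x + 1/2))/3.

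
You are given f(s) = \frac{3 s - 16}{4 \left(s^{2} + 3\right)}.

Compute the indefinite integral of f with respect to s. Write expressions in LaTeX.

F(s) = \frac{3 \log{\left(s^{2} + 3 \right)}}{8} - \frac{4 \sqrt{3} \operatorname{atan}{\left(\frac{\sqrt{3} s}{3} \right)}}{3} + C

Differentiate the proposed F(s) back; it has to land on f(s) exactly.
Check: d/ds[\frac{3 \log{\left(s^{2} + 3 \right)}}{8} - \frac{4 \sqrt{3} \operatorname{atan}{\left(\frac{\sqrt{3} s}{3} \right)}}{3}] = \frac{3 s - 16}{4 s^{2} + 12}, which equals f(s).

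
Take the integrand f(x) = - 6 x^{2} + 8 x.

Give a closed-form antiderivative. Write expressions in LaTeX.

An antiderivative is F(x) = - 2 x^{3} + 4 x^{2}.

The integrand splits into summands that can be handled one at a time.
Check: d/dx[- 2 x^{3} + 4 x^{2}] = - 6 x^{2} + 8 x = f(x).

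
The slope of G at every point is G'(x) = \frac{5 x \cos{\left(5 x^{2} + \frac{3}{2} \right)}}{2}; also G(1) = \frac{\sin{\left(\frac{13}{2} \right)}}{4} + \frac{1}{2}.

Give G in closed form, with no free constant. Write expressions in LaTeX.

G(x) = \frac{\sin{\left(5 x^{2} + \frac{3}{2} \right)} + 2}{4}

G'(x) matches the chain-rule pattern g'(h)*h' with inner function h(x) = 5 x^{2} + \frac{3}{2}; substituting u = h(x) collapses the integral.
A general antiderivative is \frac{\sin{\left(5 x^{2} + \frac{3}{2} \right)}}{4} + C.
The condition gives C = \frac{\sin{\left(\frac{13}{2} \right)}}{4} + \frac{1}{2} - (\frac{\sin{\left(\frac{13}{2} \right)}}{4}) = \frac{1}{2}.
So G(x) = \frac{\sin{\left(5 x^{2} + \frac{3}{2} \right)} + 2}{4}.
Check: d/dx[\frac{\sin{\left(5 x^{2} + \frac{3}{2} \right)} + 2}{4}] = \frac{5 x \cos{\left(5 x^{2} + \frac{3}{2} \right)}}{2} = G'(x).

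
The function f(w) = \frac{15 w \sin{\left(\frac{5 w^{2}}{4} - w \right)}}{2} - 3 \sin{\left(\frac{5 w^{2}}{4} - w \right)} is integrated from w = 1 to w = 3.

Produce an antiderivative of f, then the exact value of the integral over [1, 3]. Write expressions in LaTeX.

Antiderivative: F(w) = - 3 \cos{\left(\frac{5 w^{2}}{4} - w \right)}; value = - 3 \cos{\left(\frac{33}{4} \right)} + 3 \cos{\left(\frac{1}{4} \right)}

The substitution u = \frac{5 w^{2}}{4} - w works: f is exactly (dF/du)*(du/dw) for that inner function.
F(w) = - 3 \cos{\left(\frac{5 w^{2}}{4} - w \right)} is an antiderivative of f.
Check: d/dw[- 3 \cos{\left(\frac{5 w^{2}}{4} - w \right)}] = \frac{15 w \sin{\left(\frac{5 w^{2}}{4} - w \right)}}{2} - 3 \sin{\left(\frac{5 w^{2}}{4} - w \right)} = f(w).
F(3) = - 3 \cos{\left(\frac{33}{4} \right)}; F(1) = - 3 \cos{\left(\frac{1}{4} \right)}.
Integral = F(3) - F(1) = - 3 \cos{\left(\frac{33}{4} \right)} + 3 \cos{\left(\frac{1}{4} \right)}.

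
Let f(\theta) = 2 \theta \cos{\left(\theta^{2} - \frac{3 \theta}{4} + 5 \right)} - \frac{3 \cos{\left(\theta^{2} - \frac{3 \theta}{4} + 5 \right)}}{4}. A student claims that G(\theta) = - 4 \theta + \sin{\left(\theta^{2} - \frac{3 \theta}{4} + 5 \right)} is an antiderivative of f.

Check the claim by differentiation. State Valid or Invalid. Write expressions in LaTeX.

d/d\theta[G] = 2 \theta \cos{\left(\theta^{2} - \frac{3 \theta}{4} + 5 \right)} - \frac{3 \cos{\left(\theta^{2} - \frac{3 \theta}{4} + 5 \right)}}{4} - 4
d/d\theta[G] - f(\theta) = -4 != 0.

Invalid: d/d\theta[G] - f = -4, which is not 0.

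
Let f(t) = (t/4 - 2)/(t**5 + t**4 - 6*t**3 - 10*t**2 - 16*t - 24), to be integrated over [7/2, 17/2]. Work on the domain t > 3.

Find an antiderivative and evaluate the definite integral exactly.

Antiderivative: F(t) = (-36*(t + 2)*log(t - 3) + 506*(t + 2)*log(t + 2) - 235*(t + 2)*log(t**2 + 2) + 230*sqrt(2)*(t + 2)*atan(sqrt(2)*t/2) - 660)/(7920*(t + 2)); value = -47*log(297/4)/1584 - 271*log(11/2)/3960 - 23*sqrt(2)*atan(7*sqrt(2)/4)/792 - log(2)/220 + 5/693 + 23*sqrt(2)*atan(17*sqrt(2)/4)/792 + 47*log(57/4)/1584 + 23*log(21/2)/360

Factor the denominator (4*(t - 3)*(t + 2)**2*(t**2 + 2)) and decompose: f = -(47*t - 46)/(792*(t**2 + 2)) + 23/(360*(t + 2)) + 1/(12*(t + 2)**2) - 1/(220*(t - 3)); each piece integrates to a log, atan, or power term.
F(t) = (-36*(t + 2)*log(t - 3) + 506*(t + 2)*log(t + 2) - 235*(t + 2)*log(t**2 + 2) + 230*sqrt(2)*(t + 2)*atan(sqrt(2)*t/2) - 660)/(7920*(t + 2)) is an antiderivative of f.
Check: d/dt[(-36*(t + 2)*log(t - 3) + 506*(t + 2)*log(t + 2) - 235*(t + 2)*log(t**2 + 2) + 230*sqrt(2)*(t + 2)*atan(sqrt(2)*t/2) - 660)/(7920*(t + 2))] = (t - 8)/(4*t**5 + 4*t**4 - 24*t**3 - 40*t**2 - 64*t - 96), which equals f(t).
F(17/2) = -47*log(297/4)/1584 - 1/126 - log(11/2)/220 + 23*sqrt(2)*atan(17*sqrt(2)/4)/792 + 23*log(21/2)/360; F(7/2) = -47*log(57/4)/1584 - 1/66 + log(2)/220 + 23*sqrt(2)*atan(7*sqrt(2)/4)/792 + 23*log(11/2)/360.
Integral = F(17/2) - F(7/2) = -47*log(297/4)/1584 - 271*log(11/2)/3960 - 23*sqrt(2)*atan(7*sqrt(2)/4)/792 - log(2)/220 + 5/693 + 23*sqrt(2)*atan(17*sqrt(2)/4)/792 + 47*log(57/4)/1584 + 23*log(21/2)/360.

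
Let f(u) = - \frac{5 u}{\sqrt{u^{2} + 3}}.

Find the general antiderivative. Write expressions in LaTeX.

f matches the chain-rule pattern g'(h)*h' with inner function h(u) = u^{2} + 3; substituting w = h(u) collapses the integral.
Check: d/du[- 5 \sqrt{u^{2} + 3}] = - \frac{5 u}{\sqrt{u^{2} + 3}} = f(u).

F(u) = - 5 \sqrt{u^{2} + 3} + C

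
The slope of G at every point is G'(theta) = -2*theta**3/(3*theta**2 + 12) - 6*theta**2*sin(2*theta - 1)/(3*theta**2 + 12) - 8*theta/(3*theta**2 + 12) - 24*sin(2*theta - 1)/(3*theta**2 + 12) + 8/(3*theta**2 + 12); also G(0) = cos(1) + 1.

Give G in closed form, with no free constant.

Integrate term by term and add the pieces.
A general antiderivative is -theta**2/3 + cos(2*theta - 1) + 4*atan(theta/2)/3 + 1 + C.
The condition gives C = cos(1) + 1 - (cos(1) + 1) = 0.
So G(theta) = (-theta**2 + 3*cos(2*theta - 1) + 4*atan(theta/2) + 3)/3.
Check: d/dtheta[(-theta**2 + 3*cos(2*theta - 1) + 4*atan(theta/2) + 3)/3] = (-2*theta**3 - 6*theta**2*sin(2*theta - 1) - 8*theta - 24*sin(2*theta - 1) + 8)/(3*theta**2 + 12), which equals G'(theta).

G(theta) = (-theta**2 + 3*cos(2*theta - 1) + 4*atan(theta/2) + 3)/3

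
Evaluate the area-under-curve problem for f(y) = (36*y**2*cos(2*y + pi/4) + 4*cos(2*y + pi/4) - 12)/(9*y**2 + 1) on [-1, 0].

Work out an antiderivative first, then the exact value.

For F(y) to be correct the identity F'(y) - f(y) = 0 must hold.
F(y) = 2*sin(2*y + pi/4) - 4*atan(3*y) is an antiderivative of f.
Check: d/dy[2*sin(2*y + pi/4) - 4*atan(3*y)] = (36*y**2*cos(2*y + pi/4) + 4*cos(2*y + pi/4) - 12)/(9*y**2 + 1) = f(y).
F(0) = sqrt(2); F(-1) = 2*cos(pi/4 + 2) + 4*atan(3).
Integral = F(0) - F(-1) = -4*atan(3) + sqrt(2) - 2*cos(pi/4 + 2).

Antiderivative: F(y) = 2*sin(2*y + pi/4) - 4*atan(3*y); value = -4*atan(3) + sqrt(2) - 2*cos(pi/4 + 2)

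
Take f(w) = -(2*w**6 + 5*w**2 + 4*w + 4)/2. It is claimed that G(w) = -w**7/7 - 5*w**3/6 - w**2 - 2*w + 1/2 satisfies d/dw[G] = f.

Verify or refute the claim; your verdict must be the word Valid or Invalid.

d/dw[G] = -w**6 - 5*w**2/2 - 2*w - 2
This equals f(w) exactly, so the claim holds.

Valid: G'(w) = f(w).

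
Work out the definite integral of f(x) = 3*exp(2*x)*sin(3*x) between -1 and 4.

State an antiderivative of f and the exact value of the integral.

An antiderivative F(x) passes only if d/dx[F] lands on f(x) exactly.
F(x) = 3*(2*sin(3*x) - 3*cos(3*x))*exp(2*x)/13 is an antiderivative of f.
Check: d/dx[3*(2*sin(3*x) - 3*cos(3*x))*exp(2*x)/13] = 3*exp(2*x)*sin(3*x) = f(x).
F(4) = -9*exp(8)*cos(12)/13 + 6*exp(8)*sin(12)/13; F(-1) = -6*exp(-2)*sin(3)/13 - 9*exp(-2)*cos(3)/13.
Integral = F(4) - F(-1) = -9*exp(8)*cos(12)/13 + 6*exp(8)*sin(12)/13 + 9*exp(-2)*cos(3)/13 + 6*exp(-2)*sin(3)/13.

Antiderivative: F(x) = 3*(2*sin(3*x) - 3*cos(3*x))*exp(2*x)/13; value = -9*exp(8)*cos(12)/13 + 6*exp(8)*sin(12)/13 + 9*exp(-2)*cos(3)/13 + 6*exp(-2)*sin(3)/13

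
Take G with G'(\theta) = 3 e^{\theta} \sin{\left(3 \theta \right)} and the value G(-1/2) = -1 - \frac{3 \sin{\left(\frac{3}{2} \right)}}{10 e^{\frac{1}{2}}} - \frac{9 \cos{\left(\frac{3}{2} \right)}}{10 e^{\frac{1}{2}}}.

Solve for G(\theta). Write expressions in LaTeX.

G(\theta) = \frac{3 e^{\theta} \sin{\left(3 \theta \right)}}{10} - \frac{9 e^{\theta} \cos{\left(3 \theta \right)}}{10} - 1

Any candidate G(\theta) must reproduce the stated G'(\theta) exactly.
A general antiderivative is \frac{3 e^{\theta} \sin{\left(3 \theta \right)}}{10} - \frac{9 e^{\theta} \cos{\left(3 \theta \right)}}{10} + C.
The condition gives C = -1 - \frac{3 \sin{\left(\frac{3}{2} \right)}}{10 e^{\frac{1}{2}}} - \frac{9 \cos{\left(\frac{3}{2} \right)}}{10 e^{\frac{1}{2}}} - (- \frac{3 \sin{\left(\frac{3}{2} \right)}}{10 e^{\frac{1}{2}}} - \frac{9 \cos{\left(\frac{3}{2} \right)}}{10 e^{\frac{1}{2}}}) = -1.
So G(\theta) = \frac{3 e^{\theta} \sin{\left(3 \theta \right)}}{10} - \frac{9 e^{\theta} \cos{\left(3 \theta \right)}}{10} - 1.
Check: d/d\theta[\frac{3 e^{\theta} \sin{\left(3 \theta \right)}}{10} - \frac{9 e^{\theta} \cos{\left(3 \theta \right)}}{10} - 1] = 3 e^{\theta} \sin{\left(3 \theta \right)} = G'(\theta).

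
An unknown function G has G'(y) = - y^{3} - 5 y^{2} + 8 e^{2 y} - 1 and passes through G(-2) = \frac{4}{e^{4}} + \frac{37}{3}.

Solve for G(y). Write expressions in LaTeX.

G(y) = \frac{- 3 y^{4} - 20 y^{3} - 12 y + 48 e^{2 y} + 12}{12}

Integrate term by term and add the pieces.
A general antiderivative is - \frac{y^{4}}{4} - \frac{5 y^{3}}{3} - y + 4 e^{2 y} + C.
The condition gives C = \frac{4}{e^{4}} + \frac{37}{3} - (\frac{4}{e^{4}} + \frac{34}{3}) = 1.
So G(y) = \frac{- 3 y^{4} - 20 y^{3} - 12 y + 48 e^{2 y} + 12}{12}.
Check: d/dy[\frac{- 3 y^{4} - 20 y^{3} - 12 y + 48 e^{2 y} + 12}{12}] = - y^{3} - 5 y^{2} + 8 e^{2 y} - 1 = G'(y).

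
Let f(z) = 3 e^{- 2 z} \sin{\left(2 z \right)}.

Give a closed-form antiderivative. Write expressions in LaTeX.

Whatever form F(z) takes, F'(z) = f(z) is non-negotiable.
Check: d/dz[\frac{3 \left(- \sin{\left(2 z \right)} - \cos{\left(2 z \right)}\right) e^{- 2 z}}{4}] = 3 e^{- 2 z} \sin{\left(2 z \right)} = f(z).

An antiderivative is F(z) = \frac{3 \left(- \sin{\left(2 z \right)} - \cos{\left(2 z \right)}\right) e^{- 2 z}}{4}.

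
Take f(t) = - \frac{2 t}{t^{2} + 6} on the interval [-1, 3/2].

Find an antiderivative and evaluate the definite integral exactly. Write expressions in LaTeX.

f matches the chain-rule pattern g'(h)*h' with inner function h(t) = t^{2} + 6; substituting u = h(t) collapses the integral.
F(t) = - \log{\left(t^{2} + 6 \right)} is an antiderivative of f.
Check: d/dt[- \log{\left(t^{2} + 6 \right)}] = - \frac{2 t}{t^{2} + 6} = f(t).
F(3/2) = - \log{\left(\frac{33}{4} \right)}; F(-1) = - \log{\left(7 \right)}.
Integral = F(3/2) - F(-1) = - \log{\left(\frac{33}{4} \right)} + \log{\left(7 \right)}.

Antiderivative: F(t) = - \log{\left(t^{2} + 6 \right)}; value = - \log{\left(\frac{33}{4} \right)} + \log{\left(7 \right)}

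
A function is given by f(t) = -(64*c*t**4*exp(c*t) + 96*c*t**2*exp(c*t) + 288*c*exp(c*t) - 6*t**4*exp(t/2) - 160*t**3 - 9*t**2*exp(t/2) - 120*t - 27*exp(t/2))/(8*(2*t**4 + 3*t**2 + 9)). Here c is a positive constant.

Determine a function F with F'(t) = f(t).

A first test for any F(t): its t-derivative must equal f(t) identically.
Check: d/dt[3*exp(t/2)/4 - 4*exp(c*t) + 5*log(2*t**4/3 + t**2 + 3)/2] = (-64*c*t**4*exp(c*t) - 96*c*t**2*exp(c*t) - 288*c*exp(c*t) + 6*t**4*exp(t/2) + 160*t**3 + 9*t**2*exp(t/2) + 120*t + 27*exp(t/2))/(16*t**4 + 24*t**2 + 72), which equals f(t).

An antiderivative is F(t) = 3*exp(t/2)/4 - 4*exp(c*t) + 5*log(2*t**4/3 + t**2 + 3)/2.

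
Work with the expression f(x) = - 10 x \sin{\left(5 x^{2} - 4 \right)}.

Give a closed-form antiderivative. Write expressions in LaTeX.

An antiderivative is F(x) = \cos{\left(5 x^{2} - 4 \right)}.

The substitution u = 5 x^{2} - 4 works: f is exactly (dF/du)*(du/dx) for that inner function.
Check: d/dx[\cos{\left(5 x^{2} - 4 \right)}] = - 10 x \sin{\left(5 x^{2} - 4 \right)} = f(x).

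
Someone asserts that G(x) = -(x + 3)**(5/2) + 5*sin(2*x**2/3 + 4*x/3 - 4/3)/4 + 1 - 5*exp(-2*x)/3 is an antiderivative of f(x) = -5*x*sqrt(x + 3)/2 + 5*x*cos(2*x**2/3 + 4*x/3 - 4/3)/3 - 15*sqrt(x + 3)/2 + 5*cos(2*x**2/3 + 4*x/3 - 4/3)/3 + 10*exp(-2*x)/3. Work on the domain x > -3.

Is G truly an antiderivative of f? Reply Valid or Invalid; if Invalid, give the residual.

d/dx[G] = (-15*x*sqrt(x + 3)*exp(2*x) + 10*x*exp(2*x)*cos(2*x**2/3 + 4*x/3 - 4/3) - 45*sqrt(x + 3)*exp(2*x) + 10*exp(2*x)*cos(2*x**2/3 + 4*x/3 - 4/3) + 20)*exp(-2*x)/6
This equals f(x) exactly, so the claim holds.

Valid: G'(x) = f(x).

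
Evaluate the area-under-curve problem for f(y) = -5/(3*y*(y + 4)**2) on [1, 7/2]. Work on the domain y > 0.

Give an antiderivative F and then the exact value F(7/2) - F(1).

The denominator factors as 3*y*(y + 4)**2; partial fractions split f into directly integrable pieces: 5/(48*(y + 4)) + 5/(12*(y + 4)**2) - 5/(48*y).
F(y) = 5*(-y*log(y) + y*log(y + 4) - 4*log(y) + 4*log(y + 4) - 4)/(48*(y + 4)) is an antiderivative of f.
Check: d/dy[5*(-y*log(y) + y*log(y + 4) - 4*log(y) + 4*log(y + 4) - 4)/(48*(y + 4))] = -5/(3*y**3 + 24*y**2 + 48*y), which equals f(y).
F(7/2) = -5*log(7/2)/48 - 1/18 + 5*log(15/2)/48; F(1) = -1/12 + 5*log(5)/48.
Integral = F(7/2) - F(1) = -5*log(5)/48 - 5*log(7/2)/48 + 1/36 + 5*log(15/2)/48.

Antiderivative: F(y) = 5*(-y*log(y) + y*log(y + 4) - 4*log(y) + 4*log(y + 4) - 4)/(48*(y + 4)); value = -5*log(5)/48 - 5*log(7/2)/48 + 1/36 + 5*log(15/2)/48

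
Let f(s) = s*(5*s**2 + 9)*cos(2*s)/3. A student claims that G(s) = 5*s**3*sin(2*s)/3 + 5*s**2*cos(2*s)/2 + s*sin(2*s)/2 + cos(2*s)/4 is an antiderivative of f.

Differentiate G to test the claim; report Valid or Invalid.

Invalid: d/ds[G] - f = 5*s**3*cos(2*s)/3 + 3*s*cos(2*s), which is not 0.

d/ds[G] = 10*s**3*cos(2*s)/3 + 6*s*cos(2*s)
d/ds[G] - f(s) = 5*s**3*cos(2*s)/3 + 3*s*cos(2*s) != 0.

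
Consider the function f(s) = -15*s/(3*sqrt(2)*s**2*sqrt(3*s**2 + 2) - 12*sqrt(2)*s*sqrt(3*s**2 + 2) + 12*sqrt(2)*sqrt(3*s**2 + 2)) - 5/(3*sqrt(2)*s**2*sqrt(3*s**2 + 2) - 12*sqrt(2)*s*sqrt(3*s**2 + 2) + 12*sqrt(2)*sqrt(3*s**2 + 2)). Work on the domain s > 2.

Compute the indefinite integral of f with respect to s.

Recognize the product-rule pattern: f = u'v + uv' with u = 5*sqrt(3*s**2/2 + 1)/3, v = 1/(2*s - 4), so integration by parts undoes it.
Check: d/ds[5*sqrt(3*s**2/2 + 1)/(6*s - 12)] = (-15*s - 5)/(3*sqrt(2)*s**2*sqrt(3*s**2 + 2) - 12*sqrt(2)*s*sqrt(3*s**2 + 2) + 12*sqrt(2)*sqrt(3*s**2 + 2)), which equals f(s).

F(s) = 5*sqrt(3*s**2/2 + 1)/(6*s - 12) + C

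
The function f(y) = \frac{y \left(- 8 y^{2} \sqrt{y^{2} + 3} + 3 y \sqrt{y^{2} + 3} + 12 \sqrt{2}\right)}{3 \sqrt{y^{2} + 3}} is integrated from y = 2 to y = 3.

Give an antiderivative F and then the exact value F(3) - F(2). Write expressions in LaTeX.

A first test for any F(y): its y-derivative must equal f(y) identically.
F(y) = - \frac{2 y^{4}}{3} + \frac{y^{3}}{3} + 4 \sqrt{2 y^{2} + 6} is an antiderivative of f.
Check: d/dy[- \frac{2 y^{4}}{3} + \frac{y^{3}}{3} + 4 \sqrt{2 y^{2} + 6}] = \frac{- 8 y^{3} \sqrt{y^{2} + 3} + 3 y^{2} \sqrt{y^{2} + 3} + 12 \sqrt{2} y}{3 \sqrt{y^{2} + 3}}, which equals f(y).
F(3) = -45 + 8 \sqrt{6}; F(2) = -8 + 4 \sqrt{14}.
Integral = F(3) - F(2) = -37 - 4 \sqrt{14} + 8 \sqrt{6}.

Antiderivative: F(y) = - \frac{2 y^{4}}{3} + \frac{y^{3}}{3} + 4 \sqrt{2 y^{2} + 6}; value = -37 - 4 \sqrt{14} + 8 \sqrt{6}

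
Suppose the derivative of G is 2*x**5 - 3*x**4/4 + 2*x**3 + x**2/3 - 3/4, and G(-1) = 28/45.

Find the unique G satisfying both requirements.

G(x) = (60*x**6 - 27*x**5 + 90*x**4 + 20*x**3 - 135*x - 180)/180

Integrate term by term and add the pieces.
A general antiderivative is x**6/3 - 3*x**5/20 + x**4/2 + x**3/9 - 3*x/4 + C.
The condition gives C = 28/45 - (73/45) = -1.
So G(x) = (60*x**6 - 27*x**5 + 90*x**4 + 20*x**3 - 135*x - 180)/180.
Check: d/dx[(60*x**6 - 27*x**5 + 90*x**4 + 20*x**3 - 135*x - 180)/180] = 2*x**5 - 3*x**4/4 + 2*x**3 + x**2/3 - 3/4 = G'(x).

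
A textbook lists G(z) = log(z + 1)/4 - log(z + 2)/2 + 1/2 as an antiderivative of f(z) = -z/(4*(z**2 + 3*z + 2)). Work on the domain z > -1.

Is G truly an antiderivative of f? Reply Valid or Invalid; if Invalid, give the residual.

d/dz[G] = -z/(4*z**2 + 12*z + 8)
This equals f(z) exactly, so the claim holds.

Valid. The derivative of G reproduces f.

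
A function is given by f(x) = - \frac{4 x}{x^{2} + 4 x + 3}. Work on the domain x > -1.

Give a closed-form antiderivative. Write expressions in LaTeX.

The denominator factors as \left(x + 1\right) \left(x + 3\right); partial fractions split f into directly integrable pieces: - \frac{6}{x + 3} + \frac{2}{x + 1}.
Check: d/dx[2 \log{\left(x + 1 \right)} - 6 \log{\left(x + 3 \right)}] = - \frac{4 x}{x^{2} + 4 x + 3} = f(x).

An antiderivative is F(x) = 2 \log{\left(x + 1 \right)} - 6 \log{\left(x + 3 \right)}.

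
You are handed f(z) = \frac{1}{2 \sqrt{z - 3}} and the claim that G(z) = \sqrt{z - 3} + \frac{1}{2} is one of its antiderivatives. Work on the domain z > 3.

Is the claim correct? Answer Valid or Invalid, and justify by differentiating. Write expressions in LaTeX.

Valid: G'(z) = f(z).

d/dz[G] = \frac{1}{2 \sqrt{z - 3}}
This equals f(z) exactly, so the claim holds.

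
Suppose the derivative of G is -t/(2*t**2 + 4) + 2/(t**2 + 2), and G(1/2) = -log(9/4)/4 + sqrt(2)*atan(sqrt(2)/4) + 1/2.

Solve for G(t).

Integrate term by term and add the pieces.
A general antiderivative is -log(t**2 + 2)/4 + sqrt(2)*atan(sqrt(2)*t/2) + C.
The condition gives C = -log(9/4)/4 + sqrt(2)*atan(sqrt(2)/4) + 1/2 - (-log(9/4)/4 + sqrt(2)*atan(sqrt(2)/4)) = 1/2.
So G(t) = (-log(t**2 + 2) + 4*sqrt(2)*atan(sqrt(2)*t/2) + 2)/4.
Check: d/dt[(-log(t**2 + 2) + 4*sqrt(2)*atan(sqrt(2)*t/2) + 2)/4] = (4 - t)/(2*t**2 + 4), which equals G'(t).

G(t) = (-log(t**2 + 2) + 4*sqrt(2)*atan(sqrt(2)*t/2) + 2)/4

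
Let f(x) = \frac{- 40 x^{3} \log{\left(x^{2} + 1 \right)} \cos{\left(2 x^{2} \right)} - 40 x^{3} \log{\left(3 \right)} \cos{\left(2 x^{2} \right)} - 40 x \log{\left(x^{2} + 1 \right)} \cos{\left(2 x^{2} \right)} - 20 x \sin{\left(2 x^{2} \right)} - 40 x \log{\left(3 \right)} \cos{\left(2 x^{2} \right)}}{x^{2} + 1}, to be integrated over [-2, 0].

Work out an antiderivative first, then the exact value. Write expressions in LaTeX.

f has the shape u'v + uv' for u = - 10 \log{\left(3 x^{2} + 3 \right)} and v = \sin{\left(2 x^{2} \right)} — it is the derivative of the product u*v.
F(x) = - 10 \log{\left(3 x^{2} + 3 \right)} \sin{\left(2 x^{2} \right)} is an antiderivative of f.
Check: d/dx[- 10 \log{\left(3 x^{2} + 3 \right)} \sin{\left(2 x^{2} \right)}] = \frac{- 40 x^{3} \log{\left(x^{2} + 1 \right)} \cos{\left(2 x^{2} \right)} - 40 x^{3} \log{\left(3 \right)} \cos{\left(2 x^{2} \right)} - 40 x \log{\left(x^{2} + 1 \right)} \cos{\left(2 x^{2} \right)} - 20 x \sin{\left(2 x^{2} \right)} - 40 x \log{\left(3 \right)} \cos{\left(2 x^{2} \right)}}{x^{2} + 1} = f(x).
F(0) = 0; F(-2) = - 10 \log{\left(15 \right)} \sin{\left(8 \right)}.
Integral = F(0) - F(-2) = 10 \log{\left(15 \right)} \sin{\left(8 \right)}.

Antiderivative: F(x) = - 10 \log{\left(3 x^{2} + 3 \right)} \sin{\left(2 x^{2} \right)}; value = 10 \log{\left(15 \right)} \sin{\left(8 \right)}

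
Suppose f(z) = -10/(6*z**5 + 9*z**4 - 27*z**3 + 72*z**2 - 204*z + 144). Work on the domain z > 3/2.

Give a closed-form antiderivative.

The denominator factors as 3*(z - 1)*(z + 4)*(2*z - 3)*(z**2 + 4); partial fractions split f into directly integrable pieces: -z/(30*(z**2 + 4)) - 32/(165*(2*z - 3)) - 1/(330*(z + 4)) + 2/(15*(z - 1)).
Check: d/dz[-16*log(z - 3/2)/165 + 2*log(z - 1)/15 - log(z + 4)/330 - log(z**2 + 4)/60] = -10/(6*z**5 + 9*z**4 - 27*z**3 + 72*z**2 - 204*z + 144) = f(z).

An antiderivative is F(z) = -16*log(z - 3/2)/165 + 2*log(z - 1)/15 - log(z + 4)/330 - log(z**2 + 4)/60.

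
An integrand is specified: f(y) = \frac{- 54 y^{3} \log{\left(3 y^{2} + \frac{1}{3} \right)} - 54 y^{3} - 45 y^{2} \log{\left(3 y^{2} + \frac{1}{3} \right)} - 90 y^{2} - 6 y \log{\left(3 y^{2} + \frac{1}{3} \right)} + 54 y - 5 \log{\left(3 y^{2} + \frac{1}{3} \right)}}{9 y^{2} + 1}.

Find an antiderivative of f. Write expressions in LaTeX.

An antiderivative is F(y) = - \left(3 y^{2} + 5 y - 3\right) \log{\left(3 y^{2} + \frac{1}{3} \right)}.

Recognize the product-rule pattern: f = u'v + uv' with u = - 3 y^{2} - 5 y + 3, v = \log{\left(3 y^{2} + \frac{1}{3} \right)}, so integration by parts undoes it.
Check: d/dy[- \left(3 y^{2} + 5 y - 3\right) \log{\left(3 y^{2} + \frac{1}{3} \right)}] = \frac{- 54 y^{3} \log{\left(3 y^{2} + \frac{1}{3} \right)} - 54 y^{3} - 45 y^{2} \log{\left(3 y^{2} + \frac{1}{3} \right)} - 90 y^{2} - 6 y \log{\left(3 y^{2} + \frac{1}{3} \right)} + 54 y - 5 \log{\left(3 y^{2} + \frac{1}{3} \right)}}{9 y^{2} + 1} = f(y).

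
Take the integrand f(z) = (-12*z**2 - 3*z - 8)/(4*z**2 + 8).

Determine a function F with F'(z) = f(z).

An antiderivative is F(z) = (-24*z - 3*log(z**2 + 2) + 16*sqrt(2)*atan(sqrt(2)*z/2))/8.

Recover f(z) by differentiating a candidate F(z); any mismatch rules it out.
Check: d/dz[(-24*z - 3*log(z**2 + 2) + 16*sqrt(2)*atan(sqrt(2)*z/2))/8] = (-12*z**2 - 3*z - 8)/(4*z**2 + 8) = f(z).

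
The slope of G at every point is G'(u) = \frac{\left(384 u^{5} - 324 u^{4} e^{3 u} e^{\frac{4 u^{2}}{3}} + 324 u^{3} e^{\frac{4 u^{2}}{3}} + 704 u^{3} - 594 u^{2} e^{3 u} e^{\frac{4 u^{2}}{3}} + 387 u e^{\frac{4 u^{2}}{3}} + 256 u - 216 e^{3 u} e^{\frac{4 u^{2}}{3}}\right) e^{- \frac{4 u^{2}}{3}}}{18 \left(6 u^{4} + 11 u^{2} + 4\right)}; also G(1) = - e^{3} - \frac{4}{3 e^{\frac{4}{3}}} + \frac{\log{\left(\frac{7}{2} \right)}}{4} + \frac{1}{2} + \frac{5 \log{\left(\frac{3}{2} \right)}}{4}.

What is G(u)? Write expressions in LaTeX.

G(u) = \frac{\left(- 12 e^{3 u} e^{\frac{4 u^{2}}{3}} + 15 e^{\frac{4 u^{2}}{3}} \log{\left(u^{2} + \frac{1}{2} \right)} + 3 e^{\frac{4 u^{2}}{3}} \log{\left(\frac{3 u^{2}}{2} + 2 \right)} + 6 e^{\frac{4 u^{2}}{3}} - 16\right) e^{- \frac{4 u^{2}}{3}}}{12}

The proposed G(u) is checked by its d/du: the result must match the given G'(u).
A general antiderivative is - e^{3 u} + \frac{5 \log{\left(u^{2} + \frac{1}{2} \right)}}{4} + \frac{\log{\left(\frac{3 u^{2}}{2} + 2 \right)}}{4} - \frac{4 e^{- \frac{4 u^{2}}{3}}}{3} + C.
The condition gives C = - e^{3} - \frac{4}{3 e^{\frac{4}{3}}} + \frac{\log{\left(\frac{7}{2} \right)}}{4} + \frac{1}{2} + \frac{5 \log{\left(\frac{3}{2} \right)}}{4} - (- e^{3} - \frac{4}{3 e^{\frac{4}{3}}} + \frac{\log{\left(\frac{7}{2} \right)}}{4} + \frac{5 \log{\left(\frac{3}{2} \right)}}{4}) = \frac{1}{2}.
So G(u) = \frac{\left(- 12 e^{3 u} e^{\frac{4 u^{2}}{3}} + 15 e^{\frac{4 u^{2}}{3}} \log{\left(u^{2} + \frac{1}{2} \right)} + 3 e^{\frac{4 u^{2}}{3}} \log{\left(\frac{3 u^{2}}{2} + 2 \right)} + 6 e^{\frac{4 u^{2}}{3}} - 16\right) e^{- \frac{4 u^{2}}{3}}}{12}.
Check: d/du[\frac{\left(- 12 e^{3 u} e^{\frac{4 u^{2}}{3}} + 15 e^{\frac{4 u^{2}}{3}} \log{\left(u^{2} + \frac{1}{2} \right)} + 3 e^{\frac{4 u^{2}}{3}} \log{\left(\frac{3 u^{2}}{2} + 2 \right)} + 6 e^{\frac{4 u^{2}}{3}} - 16\right) e^{- \frac{4 u^{2}}{3}}}{12}] = \frac{384 u^{5} - 324 u^{4} e^{3 u} e^{\frac{4 u^{2}}{3}} + 324 u^{3} e^{\frac{4 u^{2}}{3}} + 704 u^{3} - 594 u^{2} e^{3 u} e^{\frac{4 u^{2}}{3}} + 387 u e^{\frac{4 u^{2}}{3}} + 256 u - 216 e^{3 u} e^{\frac{4 u^{2}}{3}}}{108 u^{4} e^{\frac{4 u^{2}}{3}} + 198 u^{2} e^{\frac{4 u^{2}}{3}} + 72 e^{\frac{4 u^{2}}{3}}}, which equals G'(u).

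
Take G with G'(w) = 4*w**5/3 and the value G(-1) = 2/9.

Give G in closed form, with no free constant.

G(w) = 2*w**6/9

Since d/dw undoes antidifferentiation here, G(w) must give back the stated G'(w).
A general antiderivative is 2*w**6/9 + C.
The condition gives C = 2/9 - (2/9) = 0.
So G(w) = 2*w**6/9.
Check: d/dw[2*w**6/9] = 4*w**5/3 = G'(w).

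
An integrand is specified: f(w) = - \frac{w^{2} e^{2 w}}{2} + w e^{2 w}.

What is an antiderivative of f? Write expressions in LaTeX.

f has the shape u'v + uv' for u = - \frac{w^{2}}{4} + \frac{3 w}{4} - \frac{3}{8} and v = e^{2 w} — it is the derivative of the product u*v.
Check: d/dw[- \frac{w^{2} e^{2 w}}{4} + \frac{3 w e^{2 w}}{4} - \frac{3 e^{2 w}}{8}] = - \frac{w^{2} e^{2 w}}{2} + w e^{2 w} = f(w).

An antiderivative is F(w) = - \frac{w^{2} e^{2 w}}{4} + \frac{3 w e^{2 w}}{4} - \frac{3 e^{2 w}}{8}.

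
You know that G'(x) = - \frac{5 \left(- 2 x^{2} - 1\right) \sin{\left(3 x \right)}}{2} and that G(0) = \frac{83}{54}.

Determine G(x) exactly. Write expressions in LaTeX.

G(x) = - \frac{5 x^{2} \cos{\left(3 x \right)}}{3} + \frac{10 x \sin{\left(3 x \right)}}{9} - \frac{25 \cos{\left(3 x \right)}}{54} + 2

Since d/dx undoes antidifferentiation here, G(x) must give back the stated G'(x).
A general antiderivative is - \frac{5 x^{2} \cos{\left(3 x \right)}}{3} + \frac{10 x \sin{\left(3 x \right)}}{9} - \frac{25 \cos{\left(3 x \right)}}{54} + C.
The condition gives C = \frac{83}{54} - (- \frac{25}{54}) = 2.
So G(x) = - \frac{5 x^{2} \cos{\left(3 x \right)}}{3} + \frac{10 x \sin{\left(3 x \right)}}{9} - \frac{25 \cos{\left(3 x \right)}}{54} + 2.
Check: d/dx[- \frac{5 x^{2} \cos{\left(3 x \right)}}{3} + \frac{10 x \sin{\left(3 x \right)}}{9} - \frac{25 \cos{\left(3 x \right)}}{54} + 2] = 5 x^{2} \sin{\left(3 x \right)} + \frac{5 \sin{\left(3 x \right)}}{2}, which equals G'(x).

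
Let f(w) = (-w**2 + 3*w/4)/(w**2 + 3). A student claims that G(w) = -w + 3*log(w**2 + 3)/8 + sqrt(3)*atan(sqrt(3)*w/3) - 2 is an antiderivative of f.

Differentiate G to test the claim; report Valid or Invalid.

Valid: G'(w) = f(w).

d/dw[G] = (-4*w**2 + 3*w)/(4*w**2 + 12)
This equals f(w) exactly, so the claim holds.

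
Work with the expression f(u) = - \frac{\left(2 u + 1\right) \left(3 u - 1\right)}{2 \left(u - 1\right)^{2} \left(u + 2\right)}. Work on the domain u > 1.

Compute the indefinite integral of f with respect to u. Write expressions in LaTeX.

The denominator factors as 2 \left(u - 1\right)^{2} \left(u + 2\right); partial fractions split f into directly integrable pieces: - \frac{7}{6 \left(u + 2\right)} - \frac{11}{6 \left(u - 1\right)} - \frac{1}{\left(u - 1\right)^{2}}.
Check: d/du[\frac{- 11 u \log{\left(u - 1 \right)} - 7 u \log{\left(u + 2 \right)} + 11 \log{\left(u - 1 \right)} + 7 \log{\left(u + 2 \right)} + 6}{6 u - 6}] = \frac{- 6 u^{2} - u + 1}{2 u^{3} - 6 u + 4}, which equals f(u).

F(u) = \frac{- 11 u \log{\left(u - 1 \right)} - 7 u \log{\left(u + 2 \right)} + 11 \log{\left(u - 1 \right)} + 7 \log{\left(u + 2 \right)} + 6}{6 u - 6} + C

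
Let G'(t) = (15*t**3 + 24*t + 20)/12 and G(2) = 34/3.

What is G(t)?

A candidate passes only if d/dt[G] lands on the given G'(t) exactly.
A general antiderivative is 5*t**4/16 + t**2 + 5*t/3 + C.
The condition gives C = 34/3 - (37/3) = -1.
So G(t) = 5*t**4/16 + t**2 + 5*t/3 - 1.
Check: d/dt[5*t**4/16 + t**2 + 5*t/3 - 1] = 5*t**3/4 + 2*t + 5/3, which equals G'(t).

G(t) = 5*t**4/16 + t**2 + 5*t/3 - 1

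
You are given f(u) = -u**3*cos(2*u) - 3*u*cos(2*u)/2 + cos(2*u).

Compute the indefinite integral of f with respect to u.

F(u) = -u**3*sin(2*u)/2 - 3*u**2*cos(2*u)/4 + sin(2*u)/2 + C

Integrate term by term and add the pieces.
Check: d/du[-u**3*sin(2*u)/2 - 3*u**2*cos(2*u)/4 + sin(2*u)/2] = -u**3*cos(2*u) - 3*u*cos(2*u)/2 + cos(2*u) = f(u).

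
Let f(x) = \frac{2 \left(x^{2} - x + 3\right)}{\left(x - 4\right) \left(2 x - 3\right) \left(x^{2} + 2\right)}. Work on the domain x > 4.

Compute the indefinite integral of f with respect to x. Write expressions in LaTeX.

The denominator factors as \left(x - 4\right) \left(2 x - 3\right) \left(x^{2} + 2\right); partial fractions split f into directly integrable pieces: \frac{x + 10}{51 \left(x^{2} + 2\right)} - \frac{12}{17 \left(2 x - 3\right)} + \frac{1}{3 \left(x - 4\right)}.
Check: d/dx[\frac{\log{\left(x - 4 \right)}}{3} - \frac{6 \log{\left(x - \frac{3}{2} \right)}}{17} + \frac{\log{\left(x^{2} + 2 \right)}}{102} + \frac{5 \sqrt{2} \operatorname{atan}{\left(\frac{\sqrt{2} x}{2} \right)}}{51}] = \frac{2 x^{2} - 2 x + 6}{2 x^{4} - 11 x^{3} + 16 x^{2} - 22 x + 24}, which equals f(x).

F(x) = \frac{\log{\left(x - 4 \right)}}{3} - \frac{6 \log{\left(x - \frac{3}{2} \right)}}{17} + \frac{\log{\left(x^{2} + 2 \right)}}{102} + \frac{5 \sqrt{2} \operatorname{atan}{\left(\frac{\sqrt{2} x}{2} \right)}}{51} + C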